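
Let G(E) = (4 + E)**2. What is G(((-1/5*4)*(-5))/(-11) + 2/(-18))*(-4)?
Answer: -487204/9801 ≈ -49.710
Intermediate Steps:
G(((-1/5*4)*(-5))/(-11) + 2/(-18))*(-4) = (4 + (((-1/5*4)*(-5))/(-11) + 2/(-18)))**2*(-4) = (4 + (((-1*1/5*4)*(-5))*(-1/11) + 2*(-1/18)))**2*(-4) = (4 + ((-1/5*4*(-5))*(-1/11) - 1/9))**2*(-4) = (4 + (-4/5*(-5)*(-1/11) - 1/9))**2*(-4) = (4 + (4*(-1/11) - 1/9))**2*(-4) = (4 + (-4/11 - 1/9))**2*(-4) = (4 - 47/99)**2*(-4) = (349/99)**2*(-4) = (121801/9801)*(-4) = -487204/9801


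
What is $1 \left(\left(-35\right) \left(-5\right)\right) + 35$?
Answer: $210$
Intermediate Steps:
$1 \left(\left(-35\right) \left(-5\right)\right) + 35 = 1 \cdot 175 + 35 = 175 + 35 = 210$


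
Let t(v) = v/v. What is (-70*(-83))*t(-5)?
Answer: 5810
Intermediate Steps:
t(v) = 1
(-70*(-83))*t(-5) = -70*(-83)*1 = 5810*1 = 5810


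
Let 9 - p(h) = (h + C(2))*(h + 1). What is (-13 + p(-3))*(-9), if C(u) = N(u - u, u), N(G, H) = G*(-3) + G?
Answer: 90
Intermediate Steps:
N(G, H) = -2*G (N(G, H) = -3*G + G = -2*G)
C(u) = 0 (C(u) = -2*(u - u) = -2*0 = 0)
p(h) = 9 - h*(1 + h) (p(h) = 9 - (h + 0)*(h + 1) = 9 - h*(1 + h))
(-13 + p(-3))*(-9) = (-13 + (9 - 1*(-3) - 1*(-3)**2))*(-9) = (-13 + (9 + 3 - 1*9))*(-9) = (-13 + (9 + 3 - 9))*(-9) = (-13 + 3)*(-9) = -10*(-9) = 90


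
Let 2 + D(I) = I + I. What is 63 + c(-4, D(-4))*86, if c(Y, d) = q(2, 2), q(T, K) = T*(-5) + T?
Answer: -625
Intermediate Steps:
q(T, K) = -4*T (q(T, K) = -5*T + T = -4*T)
D(I) = -2 + 2*I (D(I) = -2 + (I + I) = -2 + 2*I)
c(Y, d) = -8 (c(Y, d) = -4*2 = -8)
63 + c(-4, D(-4))*86 = 63 - 8*86 = 63 - 688 = -625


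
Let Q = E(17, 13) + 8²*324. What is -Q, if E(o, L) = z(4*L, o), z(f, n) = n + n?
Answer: -20770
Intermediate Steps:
z(f, n) = 2*n
E(o, L) = 2*o
Q = 20770 (Q = 2*17 + 8²*324 = 34 + 64*324 = 34 + 20736 = 20770)
-Q = -1*20770 = -20770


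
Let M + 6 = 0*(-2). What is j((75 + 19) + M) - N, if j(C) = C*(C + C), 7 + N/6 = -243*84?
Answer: 138002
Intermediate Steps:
M = -6 (M = -6 + 0*(-2) = -6 + 0 = -6)
N = -122514 (N = -42 + 6*(-243*84) = -42 + 6*(-20412) = -42 - 122472 = -122514)
j(C) = 2*C**2 (j(C) = C*(2*C) = 2*C**2)
j((75 + 19) + M) - N = 2*((75 + 19) - 6)**2 - 1*(-122514) = 2*(94 - 6)**2 + 122514 = 2*88**2 + 122514 = 2*7744 + 122514 = 15488 + 122514 = 138002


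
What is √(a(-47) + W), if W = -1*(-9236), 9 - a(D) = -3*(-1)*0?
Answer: 43*√5 ≈ 96.151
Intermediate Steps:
a(D) = 9 (a(D) = 9 - (-3*(-1))*0 = 9 - 3*0 = 9 - 1*0 = 9 + 0 = 9)
W = 9236
√(a(-47) + W) = √(9 + 9236) = √9245 = 43*√5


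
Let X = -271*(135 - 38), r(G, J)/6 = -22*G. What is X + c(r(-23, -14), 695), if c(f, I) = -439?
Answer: -26726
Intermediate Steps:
r(G, J) = -132*G (r(G, J) = 6*(-22*G) = -132*G)
X = -26287 (X = -271*97 = -26287)
X + c(r(-23, -14), 695) = -26287 - 439 = -26726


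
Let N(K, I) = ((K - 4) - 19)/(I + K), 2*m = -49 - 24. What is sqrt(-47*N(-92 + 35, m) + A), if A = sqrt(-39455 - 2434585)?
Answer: sqrt(-1406240 + 69938*I*sqrt(618510))/187 ≈ 27.688 + 28.405*I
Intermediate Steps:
m = -73/2 (m = (-49 - 24)/2 = (1/2)*(-73) = -73/2 ≈ -36.500)
A = 2*I*sqrt(618510) (A = sqrt(-2474040) = 2*I*sqrt(618510) ≈ 1572.9*I)
N(K, I) = (-23 + K)/(I + K) (N(K, I) = ((-4 + K) - 19)/(I + K) = (-23 + K)/(I + K))
sqrt(-47*N(-92 + 35, m) + A) = sqrt(-47*(-23 + (-92 + 35))/(-73/2 + (-92 + 35)) + 2*I*sqrt(618510)) = sqrt(-47*(-23 - 57)/(-73/2 - 57) + 2*I*sqrt(618510)) = sqrt(-47*(-80)/(-187/2) + 2*I*sqrt(618510)) = sqrt(-(-94)*(-80)/187 + 2*I*sqrt(618510)) = sqrt(-47*160/187 + 2*I*sqrt(618510)) = sqrt(-7520/187 + 2*I*sqrt(618510))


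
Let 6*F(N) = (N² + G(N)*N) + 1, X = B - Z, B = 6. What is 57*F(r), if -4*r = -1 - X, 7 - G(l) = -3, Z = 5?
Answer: 475/8 ≈ 59.375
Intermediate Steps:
G(l) = 10 (G(l) = 7 - 1*(-3) = 7 + 3 = 10)
X = 1 (X = 6 - 1*5 = 6 - 5 = 1)
r = ½ (r = -(-1 - 1*1)/4 = -(-1 - 1)/4 = -¼*(-2) = ½ ≈ 0.50000)
F(N) = ⅙ + N²/6 + 5*N/3 (F(N) = ((N² + 10*N) + 1)/6 = (1 + N² + 10*N)/6 = ⅙ + N²/6 + 5*N/3)
57*F(r) = 57*(⅙ + (½)²/6 + (5/3)*(½)) = 57*(⅙ + (⅙)*(¼) + ⅚) = 57*(⅙ + 1/24 + ⅚) = 57*(25/24) = 475/8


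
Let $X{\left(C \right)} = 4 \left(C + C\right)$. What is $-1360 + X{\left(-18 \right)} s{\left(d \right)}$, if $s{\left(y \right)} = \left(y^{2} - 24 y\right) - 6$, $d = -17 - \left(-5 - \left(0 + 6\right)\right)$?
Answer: $-26416$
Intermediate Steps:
$d = -6$ ($d = -17 - \left(-5 - 6\right) = -17 - -11 = -17 + 11 = -6$)
$s{\left(y \right)} = -6 + y^{2} - 24 y$
$X{\left(C \right)} = 8 C$ ($X{\left(C \right)} = 4 \cdot 2 C = 8 C$)
$-1360 + X{\left(-18 \right)} s{\left(d \right)} = -1360 + 8 \left(-18\right) \left(-6 + \left(-6\right)^{2} - -144\right) = -1360 - 144 \left(-6 + 36 + 144\right) = -1360 - 25056 = -26416$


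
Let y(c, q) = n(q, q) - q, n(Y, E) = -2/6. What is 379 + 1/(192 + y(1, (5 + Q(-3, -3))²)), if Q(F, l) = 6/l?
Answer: 207695/548 ≈ 379.01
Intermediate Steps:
n(Y, E) = -⅓ (n(Y, E) = -2*⅙ = -⅓)
y(c, q) = -⅓ - q
379 + 1/(192 + y(1, (5 + Q(-3, -3))²)) = 379 + 1/(192 + (-⅓ - (5 + 6/(-3))²)) = 379 + 1/(192 + (-⅓ - (5 + 6*(-⅓))²)) = 379 + 1/(192 + (-⅓ - (5 - 2)²)) = 379 + 1/(192 + (-⅓ - 1*3²)) = 379 + 1/(192 + (-⅓ - 1*9)) = 379 + 1/(192 + (-⅓ - 9)) = 379 + 1/(192 - 28/3) = 379 + 1/(548/3) = 379 + 3/548 = 207695/548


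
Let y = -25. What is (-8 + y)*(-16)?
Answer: 528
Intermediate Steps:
(-8 + y)*(-16) = (-8 - 25)*(-16) = -33*(-16) = 528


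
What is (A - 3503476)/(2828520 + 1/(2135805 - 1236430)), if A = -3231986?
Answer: -6057706136250/2543900175001 ≈ -2.3813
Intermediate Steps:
(A - 3503476)/(2828520 + 1/(2135805 - 1236430)) = (-3231986 - 3503476)/(2828520 + 1/(2135805 - 1236430)) = -6735462/(2828520 + 1/899375) = -6735462/2543900175001/899375 = -6735462*899375/2543900175001 = -6057706136250/2543900175001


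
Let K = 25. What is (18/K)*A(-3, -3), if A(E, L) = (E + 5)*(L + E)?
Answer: -216/25 ≈ -8.6400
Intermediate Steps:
A(E, L) = (5 + E)*(E + L)
(18/K)*A(-3, -3) = (18/25)*((-3)² + 5*(-3) + 5*(-3) - 3*(-3)) = ((1/25)*18)*(9 - 15 - 15 + 9) = (18/25)*(-12) = -216/25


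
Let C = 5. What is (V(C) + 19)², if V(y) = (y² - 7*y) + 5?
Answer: 196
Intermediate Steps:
V(y) = 5 + y² - 7*y
(V(C) + 19)² = ((5 + 5² - 7*5) + 19)² = ((5 + 25 - 35) + 19)² = (-5 + 19)² = 14² = 196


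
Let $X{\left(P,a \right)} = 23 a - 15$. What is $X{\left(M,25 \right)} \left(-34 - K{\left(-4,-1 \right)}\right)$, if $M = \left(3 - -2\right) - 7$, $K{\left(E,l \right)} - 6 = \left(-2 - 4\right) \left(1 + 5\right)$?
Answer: $-2240$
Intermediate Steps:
$K{\left(E,l \right)} = -30$ ($K{\left(E,l \right)} = 6 + \left(-2 - 4\right) \left(1 + 5\right) = 6 - 36 = -30$)
$M = -2$ ($M = \left(3 + \left(-1 + 3\right)\right) - 7 = \left(3 + 2\right) - 7 = 5 - 7 = -2$)
$X{\left(P,a \right)} = -15 + 23 a$
$X{\left(M,25 \right)} \left(-34 - K{\left(-4,-1 \right)}\right) = \left(-15 + 23 \cdot 25\right) \left(-34 - -30\right) = \left(-15 + 575\right) \left(-34 + 30\right) = 560 \left(-4\right) = -2240$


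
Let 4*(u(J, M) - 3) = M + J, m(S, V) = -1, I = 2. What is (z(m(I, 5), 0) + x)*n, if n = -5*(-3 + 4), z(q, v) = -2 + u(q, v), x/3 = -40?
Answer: 2385/4 ≈ 596.25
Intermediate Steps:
x = -120 (x = 3*(-40) = -120)
u(J, M) = 3 + J/4 + M/4 (u(J, M) = 3 + (M + J)/4 = 3 + (J + M)/4 = 3 + (J/4 + M/4) = 3 + J/4 + M/4)
z(q, v) = 1 + q/4 + v/4 (z(q, v) = -2 + (3 + q/4 + v/4) = 1 + q/4 + v/4)
n = -5 (n = -5*1 = -5)
(z(m(I, 5), 0) + x)*n = ((1 + (¼)*(-1) + (¼)*0) - 120)*(-5) = ((1 - ¼ + 0) - 120)*(-5) = (¾ - 120)*(-5) = -477/4*(-5) = 2385/4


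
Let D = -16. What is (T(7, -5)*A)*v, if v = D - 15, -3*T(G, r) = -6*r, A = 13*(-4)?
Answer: -16120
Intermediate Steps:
A = -52
T(G, r) = 2*r (T(G, r) = -(-2)*r = 2*r)
v = -31 (v = -16 - 15 = -31)
(T(7, -5)*A)*v = ((2*(-5))*(-52))*(-31) = -10*(-52)*(-31) = 520*(-31) = -16120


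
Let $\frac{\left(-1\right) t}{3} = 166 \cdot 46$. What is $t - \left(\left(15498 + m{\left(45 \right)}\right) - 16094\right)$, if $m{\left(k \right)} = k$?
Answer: $-22357$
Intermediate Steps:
$t = -22908$ ($t = - 3 \cdot 166 \cdot 46 = \left(-3\right) 7636 = -22908$)
$t - \left(\left(15498 + m{\left(45 \right)}\right) - 16094\right) = -22908 - \left(\left(15498 + 45\right) - 16094\right) = -22908 - \left(15543 - 16094\right) = -22908 - -551 = -22908 + 551 = -22357$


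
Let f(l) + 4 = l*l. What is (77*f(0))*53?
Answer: -16324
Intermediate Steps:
f(l) = -4 + l**2 (f(l) = -4 + l*l = -4 + l**2)
(77*f(0))*53 = (77*(-4 + 0**2))*53 = (77*(-4 + 0))*53 = (77*(-4))*53 = -308*53 = -16324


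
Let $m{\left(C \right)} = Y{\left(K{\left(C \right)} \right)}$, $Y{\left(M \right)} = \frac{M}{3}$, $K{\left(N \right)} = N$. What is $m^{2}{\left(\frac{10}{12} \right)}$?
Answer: $\frac{25}{324} \approx 0.07716$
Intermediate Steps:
$Y{\left(M \right)} = \frac{M}{3}$ ($Y{\left(M \right)} = M \frac{1}{3} = \frac{M}{3}$)
$m{\left(C \right)} = \frac{C}{3}$
$m^{2}{\left(\frac{10}{12} \right)} = \left(\frac{10 \cdot \frac{1}{12}}{3}\right)^{2} = \left(\frac{1}{3} \cdot \frac{5}{6}\right)^{2} = \left(\frac{5}{18}\right)^{2} = \frac{25}{324}$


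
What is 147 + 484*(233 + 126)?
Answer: 173903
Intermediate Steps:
147 + 484*(233 + 126) = 147 + 484*359 = 147 + 173756 = 173903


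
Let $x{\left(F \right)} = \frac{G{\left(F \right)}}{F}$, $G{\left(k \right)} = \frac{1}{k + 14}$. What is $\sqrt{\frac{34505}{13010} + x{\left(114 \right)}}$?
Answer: $\frac{\sqrt{3733878884529}}{1186512} \approx 1.6286$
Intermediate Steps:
$G{\left(k \right)} = \frac{1}{14 + k}$
$x{\left(F \right)} = \frac{1}{F \left(14 + F\right)}$ ($x{\left(F \right)} = \frac{1}{\left(14 + F\right) F} = \frac{1}{F \left(14 + F\right)}$)
$\sqrt{\frac{34505}{13010} + x{\left(114 \right)}} = \sqrt{\frac{34505}{13010} + \frac{1}{114 \left(14 + 114\right)}} = \sqrt{34505 \cdot \frac{1}{13010} + \frac{1}{114 \cdot 128}} = \sqrt{\frac{6901}{2602} + \frac{1}{114} \cdot \frac{1}{128}} = \sqrt{\frac{6901}{2602} + \frac{1}{14592}} = \sqrt{\frac{50350997}{18984192}} = \frac{\sqrt{3733878884529}}{1186512}$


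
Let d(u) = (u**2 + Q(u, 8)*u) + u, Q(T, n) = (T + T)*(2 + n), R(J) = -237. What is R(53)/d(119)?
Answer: -237/297500 ≈ -0.00079664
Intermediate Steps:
Q(T, n) = 2*T*(2 + n) (Q(T, n) = (2*T)*(2 + n) = 2*T*(2 + n))
d(u) = u + 21*u**2 (d(u) = (u**2 + (2*u*(2 + 8))*u) + u = (u**2 + (2*u*10)*u) + u = (u**2 + (20*u)*u) + u = (u**2 + 20*u**2) + u = 21*u**2 + u = u + 21*u**2)
R(53)/d(119) = -237*1/(119*(1 + 21*119)) = -237*1/(119*(1 + 2499)) = -237/(119*2500) = -237/297500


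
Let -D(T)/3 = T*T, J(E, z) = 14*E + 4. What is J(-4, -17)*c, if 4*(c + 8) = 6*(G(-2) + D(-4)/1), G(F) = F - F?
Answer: 4160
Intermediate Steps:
J(E, z) = 4 + 14*E
G(F) = 0
D(T) = -3*T**2 (D(T) = -3*T*T = -3*T**2)
c = -80 (c = -8 + (6*(0 - 3*(-4)**2/1))/4 = -8 + (6*(0 - 3*16*1))/4 = -8 + (6*(0 - 48*1))/4 = -8 + (6*(0 - 48))/4 = -8 + (6*(-48))/4 = -8 + (1/4)*(-288) = -8 - 72 = -80)
J(-4, -17)*c = (4 + 14*(-4))*(-80) = (4 - 56)*(-80) = -52*(-80) = 4160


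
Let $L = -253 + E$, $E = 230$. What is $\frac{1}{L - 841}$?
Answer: $- \frac{1}{864} \approx -0.0011574$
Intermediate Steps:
$L = -23$ ($L = -253 + 230 = -23$)
$\frac{1}{L - 841} = \frac{1}{-23 - 841} = \frac{1}{-864} = - \frac{1}{864}$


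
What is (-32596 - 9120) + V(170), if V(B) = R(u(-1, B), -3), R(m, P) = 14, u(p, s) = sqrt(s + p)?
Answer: -41702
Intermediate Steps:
u(p, s) = sqrt(p + s)
V(B) = 14
(-32596 - 9120) + V(170) = (-32596 - 9120) + 14 = -41716 + 14 = -41702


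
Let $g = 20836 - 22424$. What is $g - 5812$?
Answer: $-7400$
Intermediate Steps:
$g = -1588$ ($g = 20836 - 22424 = -1588$)
$g - 5812 = -1588 - 5812 = -7400$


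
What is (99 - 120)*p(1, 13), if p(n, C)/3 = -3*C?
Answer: 2457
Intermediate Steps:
p(n, C) = -9*C (p(n, C) = 3*(-3*C) = -9*C)
(99 - 120)*p(1, 13) = (99 - 120)*(-9*13) = -21*(-117) = 2457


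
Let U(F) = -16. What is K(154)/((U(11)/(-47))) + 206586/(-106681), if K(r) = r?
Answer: 384425851/853448 ≈ 450.44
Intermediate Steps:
K(154)/((U(11)/(-47))) + 206586/(-106681) = 154/((-16/(-47))) + 206586/(-106681) = 154/((-1/47*(-16))) + 206586*(-1/106681) = 154/(16/47) - 206586/106681 = 154*(47/16) - 206586/106681 = 3619/8 - 206586/106681 = 384425851/853448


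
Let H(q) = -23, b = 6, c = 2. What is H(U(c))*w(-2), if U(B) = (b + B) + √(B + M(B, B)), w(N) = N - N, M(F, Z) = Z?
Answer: 0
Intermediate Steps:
w(N) = 0
U(B) = 6 + B + √2*√B (U(B) = (6 + B) + √(B + B) = (6 + B) + √(2*B) = (6 + B) + √2*√B = 6 + B + √2*√B)
H(U(c))*w(-2) = -23*0 = 0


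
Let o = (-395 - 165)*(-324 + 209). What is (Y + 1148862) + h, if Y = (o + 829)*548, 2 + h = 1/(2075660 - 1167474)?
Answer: 33506933965473/908186 ≈ 3.6894e+7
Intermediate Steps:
o = 64400 (o = -560*(-115) = 64400)
h = -1816371/908186 (h = -2 + 1/(2075660 - 1167474) = -2 + 1/908186 = -1816371/908186 ≈ -2.0000)
Y = 35745492 (Y = (64400 + 829)*548 = 65229*548 = 35745492)
(Y + 1148862) + h = (35745492 + 1148862) - 1816371/908186 = 36894354 - 1816371/908186 = 33506933965473/908186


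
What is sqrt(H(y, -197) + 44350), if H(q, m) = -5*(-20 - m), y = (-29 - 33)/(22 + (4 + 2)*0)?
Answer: sqrt(43465) ≈ 208.48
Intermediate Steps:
y = -31/11 (y = -62/(22 + 6*0) = -62/(22 + 0) = -62/22 = -62*1/22 = -31/11 ≈ -2.8182)
H(q, m) = 100 + 5*m
sqrt(H(y, -197) + 44350) = sqrt((100 + 5*(-197)) + 44350) = sqrt((100 - 985) + 44350) = sqrt(-885 + 44350) = sqrt(43465)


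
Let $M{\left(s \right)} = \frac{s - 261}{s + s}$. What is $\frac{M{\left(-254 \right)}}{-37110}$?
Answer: $- \frac{103}{3770376} \approx -2.7318 \cdot 10^{-5}$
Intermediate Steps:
$M{\left(s \right)} = \frac{-261 + s}{2 s}$
$\frac{M{\left(-254 \right)}}{-37110} = \frac{\frac{1}{2} \frac{1}{-254} \left(-261 - 254\right)}{-37110} = \frac{1}{2} \left(- \frac{1}{254}\right) \left(-515\right) \left(- \frac{1}{37110}\right) = \frac{515}{508} \left(- \frac{1}{37110}\right) = - \frac{103}{3770376}$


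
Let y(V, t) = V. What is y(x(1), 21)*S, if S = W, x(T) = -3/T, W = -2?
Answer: 6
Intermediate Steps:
S = -2
y(x(1), 21)*S = -3/1*(-2) = -3*1*(-2) = -3*(-2) = 6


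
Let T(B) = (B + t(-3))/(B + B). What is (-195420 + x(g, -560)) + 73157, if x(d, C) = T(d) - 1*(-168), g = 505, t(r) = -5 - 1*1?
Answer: -123315451/1010 ≈ -1.2209e+5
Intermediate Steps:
t(r) = -6 (t(r) = -5 - 1 = -6)
T(B) = (-6 + B)/(2*B) (T(B) = (B - 6)/(B + B) = (-6 + B)/((2*B)) = (-6 + B)*(1/(2*B)) = (-6 + B)/(2*B))
x(d, C) = 168 + (-6 + d)/(2*d) (x(d, C) = (-6 + d)/(2*d) - 1*(-168) = (-6 + d)/(2*d) + 168 = 168 + (-6 + d)/(2*d))
(-195420 + x(g, -560)) + 73157 = (-195420 + (337/2 - 3/505)) + 73157 = (-195420 + 170179/1010) + 73157 = -197204021/1010 + 73157 = -123315451/1010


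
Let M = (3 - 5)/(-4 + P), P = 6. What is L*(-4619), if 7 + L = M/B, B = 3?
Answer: 101618/3 ≈ 33873.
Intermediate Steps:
M = -1 (M = (3 - 5)/(-4 + 6) = -2/2 = -2*½ = -1)
L = -22/3 (L = -7 - 1/3 = -7 - 1*⅓ = -7 - ⅓ = -22/3 ≈ -7.3333)
L*(-4619) = -22/3*(-4619) = 101618/3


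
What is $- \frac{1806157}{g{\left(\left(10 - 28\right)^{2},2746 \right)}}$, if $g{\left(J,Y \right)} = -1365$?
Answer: $\frac{1806157}{1365} \approx 1323.2$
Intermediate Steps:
$- \frac{1806157}{g{\left(\left(10 - 28\right)^{2},2746 \right)}} = - \frac{1806157}{-1365} = \left(-1806157\right) \left(- \frac{1}{1365}\right) = \frac{1806157}{1365}$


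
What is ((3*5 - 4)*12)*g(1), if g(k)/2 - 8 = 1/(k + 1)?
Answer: 2244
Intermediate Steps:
g(k) = 16 + 2/(1 + k) (g(k) = 16 + 2/(k + 1) = 16 + 2/(1 + k))
((3*5 - 4)*12)*g(1) = ((3*5 - 4)*12)*(2*(9 + 8*1)/(1 + 1)) = ((15 - 4)*12)*(2*(9 + 8)/2) = (11*12)*(2*(½)*17) = 132*17 = 2244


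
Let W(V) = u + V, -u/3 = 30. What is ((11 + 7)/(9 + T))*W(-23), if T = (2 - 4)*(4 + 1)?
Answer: 2034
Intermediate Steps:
u = -90 (u = -3*30 = -90)
T = -10 (T = -2*5 = -10)
W(V) = -90 + V
((11 + 7)/(9 + T))*W(-23) = ((11 + 7)/(9 - 10))*(-90 - 23) = (18/(-1))*(-113) = (18*(-1))*(-113) = -18*(-113) = 2034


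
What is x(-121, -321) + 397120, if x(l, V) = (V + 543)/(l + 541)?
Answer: 27798437/70 ≈ 3.9712e+5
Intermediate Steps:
x(l, V) = (543 + V)/(541 + l)
x(-121, -321) + 397120 = (543 - 321)/(541 - 121) + 397120 = 222/420 + 397120 = (1/420)*222 + 397120 = 37/70 + 397120 = 27798437/70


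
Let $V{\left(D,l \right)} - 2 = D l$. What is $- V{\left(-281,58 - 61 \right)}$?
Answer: $-845$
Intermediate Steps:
$V{\left(D,l \right)} = 2 + D l$
$- V{\left(-281,58 - 61 \right)} = - (2 - 281 \left(58 - 61\right)) = - (2 - -843) = - (2 + 843) = \left(-1\right) 845 = -845$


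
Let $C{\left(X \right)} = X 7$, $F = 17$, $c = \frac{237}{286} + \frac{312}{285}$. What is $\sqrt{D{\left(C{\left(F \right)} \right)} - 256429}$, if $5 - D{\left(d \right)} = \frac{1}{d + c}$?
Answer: $\frac{i \sqrt{2767953051060619434}}{3285489} \approx 506.38 i$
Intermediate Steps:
$c = \frac{52259}{27170}$ ($c = 237 \cdot \frac{1}{286} + 312 \cdot \frac{1}{285} = \frac{237}{286} + \frac{104}{95} = \frac{52259}{27170} \approx 1.9234$)
$C{\left(X \right)} = 7 X$
$D{\left(d \right)} = 5 - \frac{1}{\frac{52259}{27170} + d}$ ($D{\left(d \right)} = 5 - \frac{1}{d + \frac{52259}{27170}} = 5 - \frac{1}{\frac{52259}{27170} + d}$)
$\sqrt{D{\left(C{\left(F \right)} \right)} - 256429} = \sqrt{\frac{25 \left(9365 + 5434 \cdot 7 \cdot 17\right)}{52259 + 27170 \cdot 7 \cdot 17} - 256429} = \sqrt{\frac{25 \left(9365 + 5434 \cdot 119\right)}{52259 + 27170 \cdot 119} - 256429} = \sqrt{\frac{25 \left(9365 + 646646\right)}{52259 + 3233230} - 256429} = \sqrt{25 \cdot \frac{1}{3285489} \cdot 656011 - 256429} = \sqrt{\frac{16400275}{3285489} - 256429} = \sqrt{- \frac{842478258506}{3285489}} = \frac{i \sqrt{2767953051060619434}}{3285489}$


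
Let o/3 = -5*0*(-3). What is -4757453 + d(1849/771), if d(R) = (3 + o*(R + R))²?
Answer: -4757444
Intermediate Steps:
o = 0 (o = 3*(-5*0*(-3)) = 3*(0*(-3)) = 3*0 = 0)
d(R) = 9 (d(R) = (3 + 0*(R + R))² = (3 + 0*(2*R))² = (3 + 0)² = 3² = 9)
-4757453 + d(1849/771) = -4757453 + 9 = -4757444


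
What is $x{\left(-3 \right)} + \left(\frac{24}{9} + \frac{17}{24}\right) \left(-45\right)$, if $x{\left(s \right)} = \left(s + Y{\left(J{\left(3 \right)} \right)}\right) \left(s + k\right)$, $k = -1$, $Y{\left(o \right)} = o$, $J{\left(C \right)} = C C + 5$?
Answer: $- \frac{1567}{8} \approx -195.88$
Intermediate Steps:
$J{\left(C \right)} = 5 + C^{2}$ ($J{\left(C \right)} = C^{2} + 5 = 5 + C^{2}$)
$x{\left(s \right)} = \left(-1 + s\right) \left(14 + s\right)$ ($x{\left(s \right)} = \left(s + \left(5 + 3^{2}\right)\right) \left(s - 1\right) = \left(s + \left(5 + 9\right)\right) \left(-1 + s\right) = \left(s + 14\right) \left(-1 + s\right) = \left(14 + s\right) \left(-1 + s\right) = \left(-1 + s\right) \left(14 + s\right)$)
$x{\left(-3 \right)} + \left(\frac{24}{9} + \frac{17}{24}\right) \left(-45\right) = \left(-14 + \left(-3\right)^{2} + 13 \left(-3\right)\right) + \left(\frac{24}{9} + \frac{17}{24}\right) \left(-45\right) = \left(-14 + 9 - 39\right) + \left(24 \cdot \frac{1}{9} + 17 \cdot \frac{1}{24}\right) \left(-45\right) = -44 + \left(\frac{8}{3} + \frac{17}{24}\right) \left(-45\right) = -44 + \frac{27}{8} \left(-45\right) = -44 - \frac{1215}{8} = - \frac{1567}{8}$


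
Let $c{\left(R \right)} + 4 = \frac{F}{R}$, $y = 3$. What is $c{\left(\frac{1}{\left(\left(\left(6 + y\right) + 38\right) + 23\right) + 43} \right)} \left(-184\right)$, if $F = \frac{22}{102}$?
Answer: $- \frac{191176}{51} \approx -3748.5$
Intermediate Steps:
$F = \frac{11}{51}$ ($F = 22 \cdot \frac{1}{102} = \frac{11}{51} \approx 0.21569$)
$c{\left(R \right)} = -4 + \frac{11}{51 R}$
$c{\left(\frac{1}{\left(\left(\left(6 + y\right) + 38\right) + 23\right) + 43} \right)} \left(-184\right) = \left(-4 + \frac{11}{51 \frac{1}{\left(\left(\left(6 + 3\right) + 38\right) + 23\right) + 43}}\right) \left(-184\right) = \left(-4 + \frac{11}{51 \frac{1}{\left(\left(9 + 38\right) + 23\right) + 43}}\right) \left(-184\right) = \left(-4 + \frac{11}{51 \frac{1}{\left(47 + 23\right) + 43}}\right) \left(-184\right) = \left(-4 + \frac{11}{51 \frac{1}{70 + 43}}\right) \left(-184\right) = \left(-4 + \frac{11}{51 \cdot \frac{1}{113}}\right) \left(-184\right) = \left(-4 + \frac{11 \frac{1}{\frac{1}{113}}}{51}\right) \left(-184\right) = \left(-4 + \frac{11}{51} \cdot 113\right) \left(-184\right) = \left(-4 + \frac{1243}{51}\right) \left(-184\right) = \frac{1039}{51} \left(-184\right) = - \frac{191176}{51}$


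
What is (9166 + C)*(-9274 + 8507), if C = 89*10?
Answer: -7712952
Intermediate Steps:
C = 890
(9166 + C)*(-9274 + 8507) = (9166 + 890)*(-9274 + 8507) = 10056*(-767) = -7712952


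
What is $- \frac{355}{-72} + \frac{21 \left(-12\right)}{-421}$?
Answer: $\frac{167599}{30312} \approx 5.5291$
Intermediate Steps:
$- \frac{355}{-72} + \frac{21 \left(-12\right)}{-421} = \left(-355\right) \left(- \frac{1}{72}\right) - - \frac{252}{421} = \frac{355}{72} + \frac{252}{421} = \frac{167599}{30312}$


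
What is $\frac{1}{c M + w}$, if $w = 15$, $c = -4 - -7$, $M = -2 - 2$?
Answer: $\frac{1}{3} \approx 0.33333$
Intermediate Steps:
$M = -4$
$c = 3$ ($c = -4 + 7 = 3$)
$\frac{1}{c M + w} = \frac{1}{3 \left(-4\right) + 15} = \frac{1}{-12 + 15} = \frac{1}{3}$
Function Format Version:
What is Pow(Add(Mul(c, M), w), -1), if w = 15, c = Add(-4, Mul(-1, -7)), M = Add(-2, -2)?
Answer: Rational(1, 3) ≈ 0.33333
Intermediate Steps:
M = -4
c = 3 (c = Add(-4, 7) = 3)
Pow(Add(Mul(c, M), w), -1) = Pow(Add(Mul(3, -4), 15), -1) = Pow(Add(-12, 15), -1) = Pow(3, -1) = Rational(1, 3)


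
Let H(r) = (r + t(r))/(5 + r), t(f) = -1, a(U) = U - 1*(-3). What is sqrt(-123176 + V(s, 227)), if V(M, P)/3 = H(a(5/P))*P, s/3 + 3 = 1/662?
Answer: I*sqrt(45320828873)/607 ≈ 350.72*I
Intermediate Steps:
a(U) = 3 + U (a(U) = U + 3 = 3 + U)
H(r) = (-1 + r)/(5 + r) (H(r) = (r - 1)/(5 + r) = (-1 + r)/(5 + r))
s = -5955/662 (s = -9 + 3/662 = -5955/662 ≈ -8.9955)
V(M, P) = 3*P*(2 + 5/P)/(8 + 5/P) (V(M, P) = 3*(((-1 + (3 + 5/P))/(5 + (3 + 5/P)))*P) = 3*(((2 + 5/P)/(8 + 5/P))*P) = 3*(P*(2 + 5/P)/(8 + 5/P)) = 3*P*(2 + 5/P)/(8 + 5/P))
sqrt(-123176 + V(s, 227)) = sqrt(-123176 + 3*227*(5 + 2*227)/(5 + 8*227)) = sqrt(-123176 + 3*227*(5 + 454)/(5 + 1816)) = sqrt(-123176 + 3*227*459/1821) = sqrt(-123176 + 3*227*(1/1821)*459) = sqrt(-123176 + 104193/607) = sqrt(-74663639/607) = I*sqrt(45320828873)/607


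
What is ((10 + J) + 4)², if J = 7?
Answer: 441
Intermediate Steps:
((10 + J) + 4)² = ((10 + 7) + 4)² = (17 + 4)² = 21² = 441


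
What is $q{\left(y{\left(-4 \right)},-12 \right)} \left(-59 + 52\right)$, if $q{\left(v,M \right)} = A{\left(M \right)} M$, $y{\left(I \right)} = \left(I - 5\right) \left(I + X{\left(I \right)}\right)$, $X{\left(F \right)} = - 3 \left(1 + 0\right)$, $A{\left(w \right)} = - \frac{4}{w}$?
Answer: $28$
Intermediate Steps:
$X{\left(F \right)} = -3$ ($X{\left(F \right)} = \left(-3\right) 1 = -3$)
$y{\left(I \right)} = \left(-5 + I\right) \left(-3 + I\right)$ ($y{\left(I \right)} = \left(I - 5\right) \left(I - 3\right) = \left(-5 + I\right) \left(-3 + I\right)$)
$q{\left(v,M \right)} = -4$ ($q{\left(v,M \right)} = - \frac{4}{M} M = -4$)
$q{\left(y{\left(-4 \right)},-12 \right)} \left(-59 + 52\right) = - 4 \left(-59 + 52\right) = \left(-4\right) \left(-7\right) = 28$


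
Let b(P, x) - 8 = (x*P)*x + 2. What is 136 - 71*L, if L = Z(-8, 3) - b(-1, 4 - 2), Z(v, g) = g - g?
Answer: 562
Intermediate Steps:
b(P, x) = 10 + P*x² (b(P, x) = 8 + ((x*P)*x + 2) = 8 + ((P*x)*x + 2) = 8 + (P*x² + 2) = 8 + (2 + P*x²) = 10 + P*x²)
Z(v, g) = 0
L = -6 (L = 0 - (10 - (4 - 2)²) = 0 - (10 - 1*2²) = 0 - (10 - 1*4) = 0 - (10 - 4) = 0 - 1*6 = 0 - 6 = -6)
136 - 71*L = 136 - 71*(-6) = 136 + 426 = 562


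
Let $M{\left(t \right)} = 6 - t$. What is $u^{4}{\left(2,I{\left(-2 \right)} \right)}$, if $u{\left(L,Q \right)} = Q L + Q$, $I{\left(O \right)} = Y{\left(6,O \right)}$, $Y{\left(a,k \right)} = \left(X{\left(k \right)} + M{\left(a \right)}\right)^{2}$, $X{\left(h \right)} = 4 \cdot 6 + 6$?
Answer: $53144100000000$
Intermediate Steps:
$X{\left(h \right)} = 30$ ($X{\left(h \right)} = 24 + 6 = 30$)
$Y{\left(a,k \right)} = \left(36 - a\right)^{2}$ ($Y{\left(a,k \right)} = \left(30 - \left(-6 + a\right)\right)^{2} = \left(36 - a\right)^{2}$)
$I{\left(O \right)} = 900$ ($I{\left(O \right)} = \left(-36 + 6\right)^{2} = \left(-30\right)^{2} = 900$)
$u{\left(L,Q \right)} = Q + L Q$ ($u{\left(L,Q \right)} = L Q + Q = Q + L Q$)
$u^{4}{\left(2,I{\left(-2 \right)} \right)} = \left(900 \left(1 + 2\right)\right)^{4} = \left(900 \cdot 3\right)^{4} = 2700^{4} = 53144100000000$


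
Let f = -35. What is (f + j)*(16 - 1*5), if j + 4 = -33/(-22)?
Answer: -825/2 ≈ -412.50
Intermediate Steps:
j = -5/2 (j = -4 - 33/(-22) = -4 - 33*(-1/22) = -4 + 3/2 = -5/2 ≈ -2.5000)
(f + j)*(16 - 1*5) = (-35 - 5/2)*(16 - 1*5) = -75*(16 - 5)/2 = -75/2*11 = -825/2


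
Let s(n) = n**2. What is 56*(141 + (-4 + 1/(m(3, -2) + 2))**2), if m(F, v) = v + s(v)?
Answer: 17367/2 ≈ 8683.5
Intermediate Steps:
m(F, v) = v + v**2
56*(141 + (-4 + 1/(m(3, -2) + 2))**2) = 56*(141 + (-4 + 1/(-2*(1 - 2) + 2))**2) = 56*(141 + (-4 + 1/(-2*(-1) + 2))**2) = 56*(141 + (-4 + 1/(2 + 2))**2) = 56*(141 + (-4 + 1/4)**2) = 56*(141 + (-15/4)**2) = 56*(141 + 225/16) = 56*(2481/16) = 17367/2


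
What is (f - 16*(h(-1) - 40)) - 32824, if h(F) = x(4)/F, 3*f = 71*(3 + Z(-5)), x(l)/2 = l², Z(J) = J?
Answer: -95158/3 ≈ -31719.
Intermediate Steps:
x(l) = 2*l²
f = -142/3 (f = (71*(3 - 5))/3 = (71*(-2))/3 = (⅓)*(-142) = -142/3 ≈ -47.333)
h(F) = 32/F (h(F) = (2*4²)/F = (2*16)/F = 32/F)
(f - 16*(h(-1) - 40)) - 32824 = (-142/3 - 16*(32/(-1) - 40)) - 32824 = (-142/3 - 16*(32*(-1) - 40)) - 32824 = (-142/3 - 16*(-32 - 40)) - 32824 = (-142/3 - 16*(-72)) - 32824 = (-142/3 + 1152) - 32824 = 3314/3 - 32824 = -95158/3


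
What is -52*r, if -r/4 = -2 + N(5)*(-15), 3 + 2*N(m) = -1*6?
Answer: 13624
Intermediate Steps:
N(m) = -9/2 (N(m) = -3/2 + (-1*6)/2 = -3/2 + (½)*(-6) = -3/2 - 3 = -9/2)
r = -262 (r = -4*(-2 - 9/2*(-15)) = -4*(-2 + 135/2) = -4*131/2 = -262)
-52*r = -52*(-262) = 13624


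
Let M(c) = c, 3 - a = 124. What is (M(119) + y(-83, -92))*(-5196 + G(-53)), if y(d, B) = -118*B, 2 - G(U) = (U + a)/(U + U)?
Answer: -3022174775/53 ≈ -5.7022e+7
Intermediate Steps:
a = -121 (a = 3 - 1*124 = 3 - 124 = -121)
G(U) = 2 - (-121 + U)/(2*U) (G(U) = 2 - (U - 121)/(U + U) = 2 - (-121 + U)/(2*U))
(M(119) + y(-83, -92))*(-5196 + G(-53)) = (119 - 118*(-92))*(-5196 + (½)*(121 + 3*(-53))/(-53)) = (119 + 10856)*(-5196 + (½)*(-1/53)*(121 - 159)) = 10975*(-5196 + (½)*(-1/53)*(-38)) = 10975*(-5196 + 19/53) = 10975*(-275369/53) = -3022174775/53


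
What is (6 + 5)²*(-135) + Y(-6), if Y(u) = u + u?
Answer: -16347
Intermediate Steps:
Y(u) = 2*u
(6 + 5)²*(-135) + Y(-6) = (6 + 5)²*(-135) + 2*(-6) = 11²*(-135) - 12 = 121*(-135) - 12 = -16335 - 12 = -16347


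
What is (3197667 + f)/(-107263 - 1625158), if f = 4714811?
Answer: -7912478/1732421 ≈ -4.5673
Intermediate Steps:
(3197667 + f)/(-107263 - 1625158) = (3197667 + 4714811)/(-107263 - 1625158) = 7912478/(-1732421) = 7912478*(-1/1732421) = -7912478/1732421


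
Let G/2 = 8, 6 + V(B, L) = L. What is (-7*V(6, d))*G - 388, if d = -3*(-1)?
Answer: -52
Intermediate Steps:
d = 3
V(B, L) = -6 + L
G = 16 (G = 2*8 = 16)
(-7*V(6, d))*G - 388 = -7*(-6 + 3)*16 - 388 = -7*(-3)*16 - 388 = 21*16 - 388 = 336 - 388 = -52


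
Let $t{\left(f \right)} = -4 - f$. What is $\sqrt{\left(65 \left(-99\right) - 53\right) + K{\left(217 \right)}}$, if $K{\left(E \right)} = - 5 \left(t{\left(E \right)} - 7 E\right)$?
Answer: $2 \sqrt{553} \approx 47.032$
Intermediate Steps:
$K{\left(E \right)} = 20 + 40 E$ ($K{\left(E \right)} = - 5 \left(\left(-4 - E\right) - 7 E\right) = - 5 \left(-4 - 8 E\right) = 20 + 40 E$)
$\sqrt{\left(65 \left(-99\right) - 53\right) + K{\left(217 \right)}} = \sqrt{\left(65 \left(-99\right) - 53\right) + \left(20 + 40 \cdot 217\right)} = \sqrt{\left(-6435 - 53\right) + \left(20 + 8680\right)} = \sqrt{-6488 + 8700} = \sqrt{2212} = 2 \sqrt{553}$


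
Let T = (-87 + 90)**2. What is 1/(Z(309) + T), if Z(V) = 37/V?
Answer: 309/2818 ≈ 0.10965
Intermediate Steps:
T = 9 (T = 3**2 = 9)
1/(Z(309) + T) = 1/(37/309 + 9) = 1/(2818/309) = 309/2818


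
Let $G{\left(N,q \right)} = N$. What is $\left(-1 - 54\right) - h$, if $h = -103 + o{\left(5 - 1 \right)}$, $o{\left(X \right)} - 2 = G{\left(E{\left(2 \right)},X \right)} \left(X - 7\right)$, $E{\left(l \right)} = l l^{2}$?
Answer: $70$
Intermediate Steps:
$E{\left(l \right)} = l^{3}$
$o{\left(X \right)} = -54 + 8 X$ ($o{\left(X \right)} = 2 + 2^{3} \left(X - 7\right) = 2 + 8 \left(-7 + X\right) = 2 + \left(-56 + 8 X\right) = -54 + 8 X$)
$h = -125$ ($h = -103 - \left(54 - 8 \left(5 - 1\right)\right) = -103 + \left(-54 + 8 \cdot 4\right) = -103 + \left(-54 + 32\right) = -103 - 22 = -125$)
$\left(-1 - 54\right) - h = \left(-1 - 54\right) - -125 = \left(-1 - 54\right) + 125 = -55 + 125 = 70$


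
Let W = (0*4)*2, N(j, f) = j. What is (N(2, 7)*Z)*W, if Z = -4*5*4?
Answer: 0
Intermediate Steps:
W = 0 (W = 0*2 = 0)
Z = -80 (Z = -20*4 = -80)
(N(2, 7)*Z)*W = (2*(-80))*0 = -160*0 = 0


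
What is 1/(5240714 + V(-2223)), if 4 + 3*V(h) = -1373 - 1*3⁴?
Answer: 1/5240228 ≈ 1.9083e-7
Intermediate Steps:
V(h) = -486 (V(h) = -4/3 + (-1373 - 1*3⁴)/3 = -4/3 + (-1373 - 1*81)/3 = -4/3 + (-1373 - 81)/3 = -4/3 + (⅓)*(-1454) = -4/3 - 1454/3 = -486)
1/(5240714 + V(-2223)) = 1/(5240714 - 486) = 1/5240228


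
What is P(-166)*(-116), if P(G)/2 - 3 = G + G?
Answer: 76328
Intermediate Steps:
P(G) = 6 + 4*G (P(G) = 6 + 2*(G + G) = 6 + 2*(2*G) = 6 + 4*G)
P(-166)*(-116) = (6 + 4*(-166))*(-116) = (6 - 664)*(-116) = -658*(-116) = 76328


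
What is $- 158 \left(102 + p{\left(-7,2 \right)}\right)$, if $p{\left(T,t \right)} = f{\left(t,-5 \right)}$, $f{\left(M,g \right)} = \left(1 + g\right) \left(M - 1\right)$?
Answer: $-15484$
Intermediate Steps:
$f{\left(M,g \right)} = \left(1 + g\right) \left(-1 + M\right)$
$p{\left(T,t \right)} = 4 - 4 t$ ($p{\left(T,t \right)} = -1 + t - -5 + t \left(-5\right) = -1 + t + 5 - 5 t = 4 - 4 t$)
$- 158 \left(102 + p{\left(-7,2 \right)}\right) = - 158 \left(102 + \left(4 - 8\right)\right) = - 158 \left(102 - 4\right) = \left(-158\right) 98 = -15484$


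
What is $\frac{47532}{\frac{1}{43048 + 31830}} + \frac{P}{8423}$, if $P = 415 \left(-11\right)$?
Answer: $\frac{29978308527043}{8423} \approx 3.5591 \cdot 10^{9}$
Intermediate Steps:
$P = -4565$
$\frac{47532}{\frac{1}{43048 + 31830}} + \frac{P}{8423} = \frac{47532}{\frac{1}{43048 + 31830}} - \frac{4565}{8423} = \frac{47532}{\frac{1}{74878}} - \frac{4565}{8423} = 47532 \frac{1}{\frac{1}{74878}} - \frac{4565}{8423} = 47532 \cdot 74878 - \frac{4565}{8423} = 3559101096 - \frac{4565}{8423} = \frac{29978308527043}{8423}$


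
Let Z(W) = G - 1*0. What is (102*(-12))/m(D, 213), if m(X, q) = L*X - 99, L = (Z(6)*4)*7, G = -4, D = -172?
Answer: -1224/19165 ≈ -0.063866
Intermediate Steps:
Z(W) = -4 (Z(W) = -4 - 1*0 = -4 + 0 = -4)
L = -112 (L = -4*4*7 = -16*7 = -112)
m(X, q) = -99 - 112*X (m(X, q) = -112*X - 99 = -99 - 112*X)
(102*(-12))/m(D, 213) = (102*(-12))/(-99 - 112*(-172)) = -1224/(-99 + 19264) = -1224/19165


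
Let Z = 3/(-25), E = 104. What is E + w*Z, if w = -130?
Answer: 598/5 ≈ 119.60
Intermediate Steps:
Z = -3/25 (Z = 3*(-1/25) = -3/25 ≈ -0.12000)
E + w*Z = 104 - 130*(-3/25) = 104 + 78/5 = 598/5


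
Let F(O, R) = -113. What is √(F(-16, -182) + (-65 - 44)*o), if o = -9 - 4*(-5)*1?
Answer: 4*I*√82 ≈ 36.222*I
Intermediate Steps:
o = 11 (o = -9 + 20*1 = -9 + 20 = 11)
√(F(-16, -182) + (-65 - 44)*o) = √(-113 + (-65 - 44)*11) = √(-113 - 109*11) = √(-113 - 1199) = √(-1312) = 4*I*√82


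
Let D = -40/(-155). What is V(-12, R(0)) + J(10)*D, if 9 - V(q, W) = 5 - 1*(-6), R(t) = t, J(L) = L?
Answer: 18/31 ≈ 0.58065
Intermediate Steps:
D = 8/31 (D = -40*(-1/155) = 8/31 ≈ 0.25806)
V(q, W) = -2 (V(q, W) = 9 - (5 - 1*(-6)) = 9 - (5 + 6) = 9 - 1*11 = 9 - 11 = -2)
V(-12, R(0)) + J(10)*D = -2 + 10*(8/31) = -2 + 80/31 = 18/31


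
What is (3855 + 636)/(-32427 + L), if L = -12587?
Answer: -4491/45014 ≈ -0.099769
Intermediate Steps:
(3855 + 636)/(-32427 + L) = (3855 + 636)/(-32427 - 12587) = 4491/(-45014) = 4491*(-1/45014) = -4491/45014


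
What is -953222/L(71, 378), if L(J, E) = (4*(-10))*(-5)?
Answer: -476611/100 ≈ -4766.1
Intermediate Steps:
L(J, E) = 200 (L(J, E) = -40*(-5) = 200)
-953222/L(71, 378) = -953222/200 = -953222*1/200 = -476611/100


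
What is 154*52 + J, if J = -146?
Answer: 7862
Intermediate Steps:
154*52 + J = 154*52 - 146 = 8008 - 146 = 7862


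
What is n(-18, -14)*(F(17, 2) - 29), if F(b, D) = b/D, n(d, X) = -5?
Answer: 205/2 ≈ 102.50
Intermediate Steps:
n(-18, -14)*(F(17, 2) - 29) = -5*(17/2 - 29) = -5*(-41/2) = 205/2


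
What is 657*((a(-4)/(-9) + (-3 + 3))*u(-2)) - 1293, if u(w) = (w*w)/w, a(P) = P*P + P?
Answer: 459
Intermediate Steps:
a(P) = P + P**2 (a(P) = P**2 + P = P + P**2)
u(w) = w (u(w) = w**2/w = w)
657*((a(-4)/(-9) + (-3 + 3))*u(-2)) - 1293 = 657*((-4*(1 - 4)/(-9) + (-3 + 3))*(-2)) - 1293 = 657*((-4*(-3)*(-1/9) + 0)*(-2)) - 1293 = 657*((12*(-1/9) + 0)*(-2)) - 1293 = 657*((-4/3 + 0)*(-2)) - 1293 = 657*(-4/3*(-2)) - 1293 = 657*(8/3) - 1293 = 1752 - 1293 = 459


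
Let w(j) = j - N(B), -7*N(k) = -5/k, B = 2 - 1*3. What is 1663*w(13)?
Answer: 159648/7 ≈ 22807.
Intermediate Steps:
B = -1 (B = 2 - 3 = -1)
N(k) = 5/(7*k) (N(k) = -(-5)/(7*k) = 5/(7*k))
w(j) = 5/7 + j (w(j) = j - 5/(7*(-1)) = j - 5*(-1)/7 = j - 1*(-5/7) = j + 5/7 = 5/7 + j)
1663*w(13) = 1663*(5/7 + 13) = 1663*(96/7) = 159648/7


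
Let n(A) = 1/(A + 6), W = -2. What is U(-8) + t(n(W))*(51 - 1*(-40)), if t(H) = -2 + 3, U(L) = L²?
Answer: 155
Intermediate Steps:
n(A) = 1/(6 + A)
t(H) = 1
U(-8) + t(n(W))*(51 - 1*(-40)) = (-8)² + 1*(51 - 1*(-40)) = 64 + 1*(51 + 40) = 64 + 1*91 = 64 + 91 = 155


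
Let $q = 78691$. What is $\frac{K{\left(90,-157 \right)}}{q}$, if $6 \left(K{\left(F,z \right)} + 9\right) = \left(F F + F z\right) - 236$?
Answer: $- \frac{3160}{236073} \approx -0.013386$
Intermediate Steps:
$K{\left(F,z \right)} = - \frac{145}{3} + \frac{F^{2}}{6} + \frac{F z}{6}$ ($K{\left(F,z \right)} = -9 + \frac{\left(F F + F z\right) - 236}{6} = -9 + \frac{\left(F^{2} + F z\right) - 236}{6} = -9 + \frac{-236 + F^{2} + F z}{6} = -9 + \left(- \frac{118}{3} + \frac{F^{2}}{6} + \frac{F z}{6}\right) = - \frac{145}{3} + \frac{F^{2}}{6} + \frac{F z}{6}$)
$\frac{K{\left(90,-157 \right)}}{q} = \frac{- \frac{145}{3} + \frac{90^{2}}{6} + \frac{1}{6} \cdot 90 \left(-157\right)}{78691} = \left(- \frac{145}{3} + \frac{1}{6} \cdot 8100 - 2355\right) \frac{1}{78691} = \left(- \frac{145}{3} + 1350 - 2355\right) \frac{1}{78691} = \left(- \frac{3160}{3}\right) \frac{1}{78691} = - \frac{3160}{236073}$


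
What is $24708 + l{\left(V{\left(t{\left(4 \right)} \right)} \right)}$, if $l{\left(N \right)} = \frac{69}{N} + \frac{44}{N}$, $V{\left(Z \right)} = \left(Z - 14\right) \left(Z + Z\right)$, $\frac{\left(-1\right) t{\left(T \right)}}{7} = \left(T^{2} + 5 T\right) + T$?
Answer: $\frac{4067925233}{164640} \approx 24708.0$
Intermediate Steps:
$t{\left(T \right)} = - 42 T - 7 T^{2}$ ($t{\left(T \right)} = - 7 \left(\left(T^{2} + 5 T\right) + T\right) = - 7 \left(T^{2} + 6 T\right) = - 42 T - 7 T^{2}$)
$V{\left(Z \right)} = 2 Z \left(-14 + Z\right)$ ($V{\left(Z \right)} = \left(-14 + Z\right) 2 Z = 2 Z \left(-14 + Z\right)$)
$l{\left(N \right)} = \frac{113}{N}$
$24708 + l{\left(V{\left(t{\left(4 \right)} \right)} \right)} = 24708 + \frac{113}{2 \left(\left(-7\right) 4 \left(6 + 4\right)\right) \left(-14 - 28 \left(6 + 4\right)\right)} = 24708 + \frac{113}{2 \left(\left(-7\right) 4 \cdot 10\right) \left(-14 - 28 \cdot 10\right)} = 24708 + \frac{113}{2 \left(-280\right) \left(-14 - 280\right)} = 24708 + \frac{113}{2 \left(-280\right) \left(-294\right)} = 24708 + \frac{113}{164640} = \frac{4067925233}{164640}$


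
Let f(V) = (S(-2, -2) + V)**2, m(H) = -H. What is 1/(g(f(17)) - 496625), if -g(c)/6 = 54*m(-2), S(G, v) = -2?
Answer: -1/497273 ≈ -2.0110e-6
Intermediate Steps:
f(V) = (-2 + V)**2
g(c) = -648 (g(c) = -324*(-1*(-2)) = -324*2 = -6*108 = -648)
1/(g(f(17)) - 496625) = 1/(-648 - 496625) = 1/(-497273) = -1/497273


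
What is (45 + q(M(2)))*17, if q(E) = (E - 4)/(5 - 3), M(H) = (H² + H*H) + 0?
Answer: 799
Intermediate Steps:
M(H) = 2*H² (M(H) = (H² + H²) + 0 = 2*H² + 0 = 2*H²)
q(E) = -2 + E/2 (q(E) = (-4 + E)/2 = (-4 + E)*(½) = -2 + E/2)
(45 + q(M(2)))*17 = (45 + (-2 + (2*2²)/2))*17 = (45 + (-2 + (2*4)/2))*17 = (45 + (-2 + (½)*8))*17 = (45 + (-2 + 4))*17 = (45 + 2)*17 = 47*17 = 799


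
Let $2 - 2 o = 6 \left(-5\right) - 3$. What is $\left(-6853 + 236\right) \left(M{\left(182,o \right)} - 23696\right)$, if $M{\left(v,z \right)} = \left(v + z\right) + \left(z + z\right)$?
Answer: $\frac{310489491}{2} \approx 1.5524 \cdot 10^{8}$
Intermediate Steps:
$o = \frac{35}{2}$ ($o = 1 - \frac{6 \left(-5\right) - 3}{2} = 1 - \frac{-30 - 3}{2} = 1 - - \frac{33}{2} = 1 + \frac{33}{2} = \frac{35}{2} \approx 17.5$)
$M{\left(v,z \right)} = v + 3 z$ ($M{\left(v,z \right)} = \left(v + z\right) + 2 z = v + 3 z$)
$\left(-6853 + 236\right) \left(M{\left(182,o \right)} - 23696\right) = \left(-6853 + 236\right) \left(\left(182 + 3 \cdot \frac{35}{2}\right) - 23696\right) = - 6617 \left(\left(182 + \frac{105}{2}\right) - 23696\right) = - 6617 \left(\frac{469}{2} - 23696\right) = \left(-6617\right) \left(- \frac{46923}{2}\right) = \frac{310489491}{2}$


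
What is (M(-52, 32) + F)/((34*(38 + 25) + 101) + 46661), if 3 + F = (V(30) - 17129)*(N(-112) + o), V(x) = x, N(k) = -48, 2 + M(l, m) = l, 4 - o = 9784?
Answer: 168048915/48904 ≈ 3436.3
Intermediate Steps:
o = -9780 (o = 4 - 1*9784 = 4 - 9784 = -9780)
M(l, m) = -2 + l
F = 168048969 (F = -3 + (30 - 17129)*(-48 - 9780) = -3 - 17099*(-9828) = -3 + 168048972 = 168048969)
(M(-52, 32) + F)/((34*(38 + 25) + 101) + 46661) = ((-2 - 52) + 168048969)/((34*(38 + 25) + 101) + 46661) = (-54 + 168048969)/((34*63 + 101) + 46661) = 168048915/((2142 + 101) + 46661) = 168048915/(2243 + 46661) = 168048915/48904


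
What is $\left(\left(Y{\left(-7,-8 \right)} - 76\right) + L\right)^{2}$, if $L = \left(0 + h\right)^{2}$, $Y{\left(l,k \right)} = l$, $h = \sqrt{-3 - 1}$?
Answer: $7569$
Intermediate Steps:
$h = 2 i$ ($h = \sqrt{-4} = 2 i \approx 2.0 i$)
$L = -4$ ($L = \left(0 + 2 i\right)^{2} = \left(2 i\right)^{2} = -4$)
$\left(\left(Y{\left(-7,-8 \right)} - 76\right) + L\right)^{2} = \left(\left(-7 - 76\right) - 4\right)^{2} = \left(-83 - 4\right)^{2} = \left(-87\right)^{2} = 7569$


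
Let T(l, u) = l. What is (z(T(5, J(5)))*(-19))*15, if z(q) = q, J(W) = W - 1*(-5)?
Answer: -1425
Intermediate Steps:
J(W) = 5 + W (J(W) = W + 5 = 5 + W)
(z(T(5, J(5)))*(-19))*15 = (5*(-19))*15 = -95*15 = -1425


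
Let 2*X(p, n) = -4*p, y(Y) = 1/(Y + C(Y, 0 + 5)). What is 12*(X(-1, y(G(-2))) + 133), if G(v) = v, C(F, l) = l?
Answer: 1620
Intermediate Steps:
y(Y) = 1/(5 + Y) (y(Y) = 1/(Y + (0 + 5)) = 1/(Y + 5) = 1/(5 + Y))
X(p, n) = -2*p (X(p, n) = (-4*p)/2 = -2*p)
12*(X(-1, y(G(-2))) + 133) = 12*(-2*(-1) + 133) = 12*(2 + 133) = 12*135 = 1620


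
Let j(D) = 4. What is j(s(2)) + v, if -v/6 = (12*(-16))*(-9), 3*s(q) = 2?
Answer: -10364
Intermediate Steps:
s(q) = ⅔ (s(q) = (⅓)*2 = ⅔)
v = -10368 (v = -6*12*(-16)*(-9) = -(-1152)*(-9) = -6*1728 = -10368)
j(s(2)) + v = 4 - 10368 = -10364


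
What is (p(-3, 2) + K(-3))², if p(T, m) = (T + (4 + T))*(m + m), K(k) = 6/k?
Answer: 100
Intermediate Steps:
p(T, m) = 2*m*(4 + 2*T) (p(T, m) = (4 + 2*T)*(2*m) = 2*m*(4 + 2*T))
(p(-3, 2) + K(-3))² = (4*2*(2 - 3) + 6/(-3))² = (4*2*(-1) + 6*(-⅓))² = (-8 - 2)² = (-10)² = 100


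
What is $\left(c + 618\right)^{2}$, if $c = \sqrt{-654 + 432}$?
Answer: $\left(618 + i \sqrt{222}\right)^{2} \approx 3.817 \cdot 10^{5} + 18416.0 i$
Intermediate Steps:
$c = i \sqrt{222}$ ($c = \sqrt{-222} = i \sqrt{222} \approx 14.9 i$)
$\left(c + 618\right)^{2} = \left(i \sqrt{222} + 618\right)^{2} = \left(618 + i \sqrt{222}\right)^{2}$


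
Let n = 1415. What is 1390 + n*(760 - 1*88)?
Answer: 952270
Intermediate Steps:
1390 + n*(760 - 1*88) = 1390 + 1415*(760 - 1*88) = 1390 + 1415*(760 - 88) = 1390 + 1415*672 = 1390 + 950880 = 952270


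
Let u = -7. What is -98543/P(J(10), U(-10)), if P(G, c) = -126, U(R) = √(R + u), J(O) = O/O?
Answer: 98543/126 ≈ 782.09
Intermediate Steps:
J(O) = 1
U(R) = √(-7 + R) (U(R) = √(R - 7) = √(-7 + R))
-98543/P(J(10), U(-10)) = -98543/(-126) = -98543*(-1/126) = 98543/126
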